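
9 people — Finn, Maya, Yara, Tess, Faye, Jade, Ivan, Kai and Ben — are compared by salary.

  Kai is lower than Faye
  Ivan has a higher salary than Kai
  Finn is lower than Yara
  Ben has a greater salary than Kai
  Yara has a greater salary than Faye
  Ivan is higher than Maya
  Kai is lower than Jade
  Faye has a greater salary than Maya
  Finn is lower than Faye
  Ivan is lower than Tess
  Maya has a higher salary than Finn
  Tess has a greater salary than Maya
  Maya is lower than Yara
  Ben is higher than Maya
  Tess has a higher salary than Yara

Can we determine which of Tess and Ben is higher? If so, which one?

undetermined

Following every chain through Ben: below Ben we get Finn, Maya, Kai.
Tess is not reached, and no chain runs the other way from Tess to Ben.
So the given relations leave the order of Ben and Tess undetermined.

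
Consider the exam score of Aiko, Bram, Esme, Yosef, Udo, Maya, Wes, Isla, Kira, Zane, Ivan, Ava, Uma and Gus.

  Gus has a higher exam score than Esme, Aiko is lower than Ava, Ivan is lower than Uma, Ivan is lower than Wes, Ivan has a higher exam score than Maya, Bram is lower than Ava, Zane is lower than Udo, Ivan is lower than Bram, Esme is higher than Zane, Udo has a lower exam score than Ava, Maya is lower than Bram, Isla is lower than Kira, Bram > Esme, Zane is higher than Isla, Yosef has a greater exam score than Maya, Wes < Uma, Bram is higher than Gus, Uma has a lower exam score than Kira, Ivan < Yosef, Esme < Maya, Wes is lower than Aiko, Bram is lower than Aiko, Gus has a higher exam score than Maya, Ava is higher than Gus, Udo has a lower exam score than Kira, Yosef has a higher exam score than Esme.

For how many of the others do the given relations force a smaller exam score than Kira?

8

Directly below Kira: Isla, Udo, Uma.
One step further: Zane, Ivan, Wes (6 so far).
One step further: Maya (7 so far).
One step further: Esme (8 so far).
Nothing else is reachable below Kira; 8 in all.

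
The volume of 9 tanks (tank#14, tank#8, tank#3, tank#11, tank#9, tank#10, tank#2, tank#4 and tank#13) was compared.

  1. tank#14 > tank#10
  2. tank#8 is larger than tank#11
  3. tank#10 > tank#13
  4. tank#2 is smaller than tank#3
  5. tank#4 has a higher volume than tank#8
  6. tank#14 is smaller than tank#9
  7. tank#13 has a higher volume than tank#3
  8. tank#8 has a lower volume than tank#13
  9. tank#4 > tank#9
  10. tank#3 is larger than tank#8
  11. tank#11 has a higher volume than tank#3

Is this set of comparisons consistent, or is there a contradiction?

We have tank#8 < tank#3 stated directly, yet also tank#3 < tank#11 < tank#8 by chaining the others — so tank#3 < tank#8. Contradiction.

inconsistent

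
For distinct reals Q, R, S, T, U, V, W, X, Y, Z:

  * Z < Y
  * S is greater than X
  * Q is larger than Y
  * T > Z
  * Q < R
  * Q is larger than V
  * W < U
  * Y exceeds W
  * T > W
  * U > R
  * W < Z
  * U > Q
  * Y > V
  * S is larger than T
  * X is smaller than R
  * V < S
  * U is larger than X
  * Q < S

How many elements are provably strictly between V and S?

The relations place V below S. An element lies strictly between them when it is forced above V and also forced below S.
Above V: {Y, Q, R, U}. Below S: {W, Z, X, Y, Q, T}.
Intersection: {Y, Q} — 2.

2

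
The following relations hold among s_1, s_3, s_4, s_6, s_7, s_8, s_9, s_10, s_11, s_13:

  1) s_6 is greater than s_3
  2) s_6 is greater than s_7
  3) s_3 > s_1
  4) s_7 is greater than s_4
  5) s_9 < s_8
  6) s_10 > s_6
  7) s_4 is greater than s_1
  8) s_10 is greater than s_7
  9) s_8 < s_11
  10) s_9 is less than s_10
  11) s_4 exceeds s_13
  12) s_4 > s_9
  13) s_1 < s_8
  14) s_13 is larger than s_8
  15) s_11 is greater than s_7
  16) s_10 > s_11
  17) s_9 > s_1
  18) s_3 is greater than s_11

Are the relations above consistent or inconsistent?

consistent

The single ordering s_1 < s_9 < s_8 < s_13 < s_4 < s_7 < s_11 < s_3 < s_6 < s_10 satisfies every listed relation, so no contradiction arises.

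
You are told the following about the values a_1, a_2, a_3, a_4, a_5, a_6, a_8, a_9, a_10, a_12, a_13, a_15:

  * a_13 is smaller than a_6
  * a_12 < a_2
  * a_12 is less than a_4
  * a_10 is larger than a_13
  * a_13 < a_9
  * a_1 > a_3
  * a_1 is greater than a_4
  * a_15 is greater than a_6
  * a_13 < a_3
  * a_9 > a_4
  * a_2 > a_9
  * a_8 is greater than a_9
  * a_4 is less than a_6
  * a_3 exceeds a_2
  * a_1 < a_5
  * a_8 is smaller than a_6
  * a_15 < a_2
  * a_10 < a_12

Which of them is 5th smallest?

a_9

Chaining the given pairs: a_13 < a_10 < a_12 < a_4 < a_9 < a_8 < a_6 < a_15 < a_2 < a_3 < a_1 < a_5.
The 5th smallest is a_9.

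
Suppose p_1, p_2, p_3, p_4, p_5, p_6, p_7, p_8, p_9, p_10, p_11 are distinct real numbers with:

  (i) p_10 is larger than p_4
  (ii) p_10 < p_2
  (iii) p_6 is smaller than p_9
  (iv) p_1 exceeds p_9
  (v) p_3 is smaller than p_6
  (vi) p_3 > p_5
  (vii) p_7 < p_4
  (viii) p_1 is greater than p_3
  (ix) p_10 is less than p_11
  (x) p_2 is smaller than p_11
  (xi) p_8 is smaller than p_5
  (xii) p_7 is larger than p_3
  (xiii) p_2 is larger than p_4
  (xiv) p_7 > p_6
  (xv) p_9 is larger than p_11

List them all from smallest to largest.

p_8 < p_5 < p_3 < p_6 < p_7 < p_4 < p_10 < p_2 < p_11 < p_9 < p_1

Nothing is placed below p_8, so it is least; from there p_8 < p_5; p_5 < p_3; p_3 < p_6; p_6 < p_7; p_7 < p_4; p_4 < p_10; p_10 < p_2; p_2 < p_11; p_11 < p_9; p_9 < p_1, each given directly.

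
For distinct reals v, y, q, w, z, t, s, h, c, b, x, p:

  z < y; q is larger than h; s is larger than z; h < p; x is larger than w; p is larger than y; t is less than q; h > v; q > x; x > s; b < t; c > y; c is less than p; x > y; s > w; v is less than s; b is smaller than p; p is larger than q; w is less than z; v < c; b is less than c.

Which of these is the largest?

Chaining downward from p: directly below it, b, h, y, c, q; then v, z, t, x; then w, s.
That covers every other element, and nothing is given above p, so p is the largest.

p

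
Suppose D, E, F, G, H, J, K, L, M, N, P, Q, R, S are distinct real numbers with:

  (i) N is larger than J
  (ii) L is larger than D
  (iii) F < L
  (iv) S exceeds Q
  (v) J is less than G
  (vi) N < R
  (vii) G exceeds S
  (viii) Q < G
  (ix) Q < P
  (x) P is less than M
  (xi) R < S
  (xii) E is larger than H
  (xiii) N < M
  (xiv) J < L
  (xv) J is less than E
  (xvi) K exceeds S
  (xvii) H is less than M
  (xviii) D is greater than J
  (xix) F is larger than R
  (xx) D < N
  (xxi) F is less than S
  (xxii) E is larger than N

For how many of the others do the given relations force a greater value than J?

The elements the relations force above J are D, N, M, R, F, L, S, G, E, K — no chain reaches any other.
That is 10.

10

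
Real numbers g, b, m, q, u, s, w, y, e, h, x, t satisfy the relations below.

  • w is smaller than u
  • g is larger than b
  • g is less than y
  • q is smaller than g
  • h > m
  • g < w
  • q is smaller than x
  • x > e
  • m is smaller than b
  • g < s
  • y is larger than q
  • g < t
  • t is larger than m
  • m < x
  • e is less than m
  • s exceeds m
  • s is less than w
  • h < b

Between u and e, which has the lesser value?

Following the relations from e: e < m < h < b < g < s < w < u.
So e < u; e is the smaller of the two.

e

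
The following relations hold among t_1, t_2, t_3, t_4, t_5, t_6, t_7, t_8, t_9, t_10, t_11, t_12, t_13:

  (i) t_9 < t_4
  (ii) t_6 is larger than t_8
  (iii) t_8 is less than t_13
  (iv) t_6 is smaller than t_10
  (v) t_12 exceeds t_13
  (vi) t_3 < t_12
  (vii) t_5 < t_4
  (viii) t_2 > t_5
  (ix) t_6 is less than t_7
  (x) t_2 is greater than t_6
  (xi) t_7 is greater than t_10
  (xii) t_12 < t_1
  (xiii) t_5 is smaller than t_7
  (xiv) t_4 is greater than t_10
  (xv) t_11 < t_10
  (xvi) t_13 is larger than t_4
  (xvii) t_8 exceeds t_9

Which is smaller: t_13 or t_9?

Chaining the given relations: t_9 < t_8 < t_6 < t_10 < t_4 < t_13.
So t_9 < t_13; t_9 is the smaller of the two.

t_9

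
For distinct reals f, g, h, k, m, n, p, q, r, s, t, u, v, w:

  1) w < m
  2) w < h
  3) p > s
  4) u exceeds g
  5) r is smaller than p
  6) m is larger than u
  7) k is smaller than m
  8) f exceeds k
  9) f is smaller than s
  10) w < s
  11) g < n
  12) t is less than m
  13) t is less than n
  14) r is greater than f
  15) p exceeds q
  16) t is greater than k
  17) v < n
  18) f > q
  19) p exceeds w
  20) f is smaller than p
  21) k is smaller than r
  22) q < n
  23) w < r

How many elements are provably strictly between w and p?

The relations place w below p. An element lies strictly between them when it is forced above w and also forced below p.
Above w: {h, r, s, m}. Below p: {q, k, f, r, s}.
Intersection: {r, s} — 2.

2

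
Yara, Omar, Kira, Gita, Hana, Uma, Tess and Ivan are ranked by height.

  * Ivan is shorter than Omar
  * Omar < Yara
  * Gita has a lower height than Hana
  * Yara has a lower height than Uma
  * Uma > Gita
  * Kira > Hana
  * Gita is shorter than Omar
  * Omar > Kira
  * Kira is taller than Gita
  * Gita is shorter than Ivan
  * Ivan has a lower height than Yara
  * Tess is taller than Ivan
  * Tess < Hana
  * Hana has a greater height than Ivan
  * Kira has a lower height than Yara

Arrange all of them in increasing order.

Nothing is placed below Gita, so it is least; from there Gita < Ivan; Ivan < Tess; Tess < Hana; Hana < Kira; Kira < Omar; Omar < Yara; Yara < Uma, each given directly.

Gita < Ivan < Tess < Hana < Kira < Omar < Yara < Uma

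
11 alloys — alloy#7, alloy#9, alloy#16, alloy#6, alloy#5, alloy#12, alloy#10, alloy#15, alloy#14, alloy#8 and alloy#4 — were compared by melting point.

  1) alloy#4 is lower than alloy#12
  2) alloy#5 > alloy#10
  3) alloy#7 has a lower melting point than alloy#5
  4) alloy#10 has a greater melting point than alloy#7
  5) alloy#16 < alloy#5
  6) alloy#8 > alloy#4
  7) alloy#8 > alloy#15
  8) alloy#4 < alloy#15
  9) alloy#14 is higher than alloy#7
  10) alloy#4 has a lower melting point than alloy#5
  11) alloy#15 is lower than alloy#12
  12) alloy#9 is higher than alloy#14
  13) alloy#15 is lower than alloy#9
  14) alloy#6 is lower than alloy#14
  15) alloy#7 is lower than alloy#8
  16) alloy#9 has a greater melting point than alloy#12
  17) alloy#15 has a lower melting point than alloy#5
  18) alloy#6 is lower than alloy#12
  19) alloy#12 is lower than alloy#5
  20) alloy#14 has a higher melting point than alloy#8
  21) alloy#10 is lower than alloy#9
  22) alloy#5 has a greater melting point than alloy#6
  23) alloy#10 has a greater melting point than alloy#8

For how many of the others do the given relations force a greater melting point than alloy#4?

7

Directly above alloy#4: alloy#15, alloy#8, alloy#12, alloy#5.
One step further: alloy#14, alloy#10, alloy#9 (7 so far).
No other element is forced above alloy#4 by the given relations, so the count is 7.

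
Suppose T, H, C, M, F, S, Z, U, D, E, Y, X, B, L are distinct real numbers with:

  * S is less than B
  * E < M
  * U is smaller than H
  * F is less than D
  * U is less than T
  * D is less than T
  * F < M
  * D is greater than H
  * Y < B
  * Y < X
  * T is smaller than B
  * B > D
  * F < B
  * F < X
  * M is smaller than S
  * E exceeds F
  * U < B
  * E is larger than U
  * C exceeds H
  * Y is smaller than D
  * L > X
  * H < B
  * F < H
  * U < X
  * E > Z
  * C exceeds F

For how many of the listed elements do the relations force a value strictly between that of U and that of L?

1

Chaining upward from U reaches: H, E, M, D, X, S, C, T, B.
Chaining downward from L reaches: Y, F, X.
Strictly between U and L are those in both lists: X — 1 element.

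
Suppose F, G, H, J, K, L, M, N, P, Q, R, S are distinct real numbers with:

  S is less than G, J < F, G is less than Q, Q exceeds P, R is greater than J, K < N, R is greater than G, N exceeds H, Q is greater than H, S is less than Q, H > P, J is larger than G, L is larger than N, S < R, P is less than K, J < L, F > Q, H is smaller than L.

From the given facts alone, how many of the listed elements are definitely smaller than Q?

Directly below Q: P, H, S, G.
Nothing else is reachable below Q; 4 in all.

4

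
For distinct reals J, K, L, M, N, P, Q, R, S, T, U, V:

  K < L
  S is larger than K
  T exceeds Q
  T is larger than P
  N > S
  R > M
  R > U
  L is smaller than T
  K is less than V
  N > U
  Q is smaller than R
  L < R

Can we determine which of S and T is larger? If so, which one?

Following every chain through S: above S we get N; below S we get K.
T is not reached, and no chain runs the other way from T to S.
So the given relations leave the order of S and T undetermined.

undetermined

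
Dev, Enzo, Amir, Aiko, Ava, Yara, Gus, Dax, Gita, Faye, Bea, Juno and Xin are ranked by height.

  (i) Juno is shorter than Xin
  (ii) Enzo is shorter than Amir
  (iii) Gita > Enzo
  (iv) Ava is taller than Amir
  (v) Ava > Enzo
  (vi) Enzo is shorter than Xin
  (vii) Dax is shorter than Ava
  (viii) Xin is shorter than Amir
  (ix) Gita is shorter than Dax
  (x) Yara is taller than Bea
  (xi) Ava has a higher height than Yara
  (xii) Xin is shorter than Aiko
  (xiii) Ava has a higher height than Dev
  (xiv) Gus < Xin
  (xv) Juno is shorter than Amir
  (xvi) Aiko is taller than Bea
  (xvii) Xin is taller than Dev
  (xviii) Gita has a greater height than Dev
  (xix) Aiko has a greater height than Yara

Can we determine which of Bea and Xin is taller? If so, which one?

Following every chain through Bea: above Bea we get Yara, Ava, Aiko.
Xin is not reached, and no chain runs the other way from Xin to Bea.
So the given relations leave the order of Bea and Xin undetermined.

undetermined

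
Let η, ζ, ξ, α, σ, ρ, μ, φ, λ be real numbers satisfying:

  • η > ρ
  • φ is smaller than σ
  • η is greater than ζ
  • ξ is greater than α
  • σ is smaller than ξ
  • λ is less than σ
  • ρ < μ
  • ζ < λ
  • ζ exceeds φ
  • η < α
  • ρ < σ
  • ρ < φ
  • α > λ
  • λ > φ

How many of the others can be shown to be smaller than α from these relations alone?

5

From α the given relations immediately reach λ, η.
From those, ρ, φ, ζ — 5 in total.
Nothing else is reachable below α; 5 in all.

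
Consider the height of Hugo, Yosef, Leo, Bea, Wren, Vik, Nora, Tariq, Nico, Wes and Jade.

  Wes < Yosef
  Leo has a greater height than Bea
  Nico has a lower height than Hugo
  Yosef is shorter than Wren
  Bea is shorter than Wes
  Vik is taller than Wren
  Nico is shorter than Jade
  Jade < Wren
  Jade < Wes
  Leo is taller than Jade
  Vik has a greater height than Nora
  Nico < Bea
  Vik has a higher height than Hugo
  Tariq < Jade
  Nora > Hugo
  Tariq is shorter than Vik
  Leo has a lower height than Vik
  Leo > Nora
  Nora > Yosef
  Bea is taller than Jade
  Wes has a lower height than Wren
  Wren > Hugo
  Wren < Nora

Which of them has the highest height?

Vik

Nico is not greatest since Nico < Jade; Tariq is not greatest since Tariq < Jade; Jade is not greatest since Jade < Wes; Bea is not greatest since Bea < Leo; Hugo is not greatest since Hugo < Nora; Wes is not greatest since Wes < Wren; Yosef is not greatest since Yosef < Nora; Wren is not greatest since Wren < Vik; Nora is not greatest since Nora < Leo; Leo is not greatest since Leo < Vik.
Only Vik has nothing above it, so Vik is the highest height.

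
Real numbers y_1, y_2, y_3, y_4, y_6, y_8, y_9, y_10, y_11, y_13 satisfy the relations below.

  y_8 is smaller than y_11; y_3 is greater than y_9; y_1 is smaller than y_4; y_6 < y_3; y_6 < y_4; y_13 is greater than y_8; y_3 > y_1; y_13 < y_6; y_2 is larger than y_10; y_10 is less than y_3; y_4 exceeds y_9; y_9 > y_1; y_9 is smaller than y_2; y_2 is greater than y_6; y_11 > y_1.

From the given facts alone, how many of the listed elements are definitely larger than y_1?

Directly above y_1: y_9, y_4, y_3, y_11.
One step further: y_2 (5 so far).
No other element is forced above y_1 by the given relations, so the count is 5.

5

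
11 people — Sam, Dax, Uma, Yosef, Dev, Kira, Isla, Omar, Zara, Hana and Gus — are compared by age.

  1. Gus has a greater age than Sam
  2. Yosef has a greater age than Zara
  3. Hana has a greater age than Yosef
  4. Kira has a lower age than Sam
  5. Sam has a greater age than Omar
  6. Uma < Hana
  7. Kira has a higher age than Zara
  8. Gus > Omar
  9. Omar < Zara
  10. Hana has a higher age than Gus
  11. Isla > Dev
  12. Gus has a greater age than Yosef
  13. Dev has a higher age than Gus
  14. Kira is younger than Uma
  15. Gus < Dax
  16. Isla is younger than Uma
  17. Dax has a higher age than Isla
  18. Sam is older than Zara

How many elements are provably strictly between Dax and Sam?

Chaining upward from Sam reaches: Gus, Dev, Isla, Uma, Hana.
Chaining downward from Dax reaches: Omar, Zara, Kira, Yosef, Gus, Dev, Isla.
Strictly between Sam and Dax are those in both lists: Gus, Dev, Isla — 3 elements.

3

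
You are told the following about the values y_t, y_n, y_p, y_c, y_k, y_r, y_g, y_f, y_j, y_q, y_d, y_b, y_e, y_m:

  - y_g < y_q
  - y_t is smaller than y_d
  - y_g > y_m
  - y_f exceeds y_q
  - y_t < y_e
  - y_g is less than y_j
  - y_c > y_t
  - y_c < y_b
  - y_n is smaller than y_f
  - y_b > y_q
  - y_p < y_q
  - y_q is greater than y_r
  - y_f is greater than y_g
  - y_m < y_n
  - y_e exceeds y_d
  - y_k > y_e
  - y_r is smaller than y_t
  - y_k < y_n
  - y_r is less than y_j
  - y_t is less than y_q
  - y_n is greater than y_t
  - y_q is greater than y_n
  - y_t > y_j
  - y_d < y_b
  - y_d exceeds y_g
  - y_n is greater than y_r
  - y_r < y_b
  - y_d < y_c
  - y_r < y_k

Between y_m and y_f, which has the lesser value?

Link the given pairs in sequence: y_m < y_g; y_g < y_j; y_j < y_t; y_t < y_d; y_d < y_e; y_e < y_k; y_k < y_n; y_n < y_q; y_q < y_f.
Chaining these gives y_m < y_g < y_j < y_t < y_d < y_e < y_k < y_n < y_q < y_f.
So y_m < y_f; y_m is the smaller of the two.

y_m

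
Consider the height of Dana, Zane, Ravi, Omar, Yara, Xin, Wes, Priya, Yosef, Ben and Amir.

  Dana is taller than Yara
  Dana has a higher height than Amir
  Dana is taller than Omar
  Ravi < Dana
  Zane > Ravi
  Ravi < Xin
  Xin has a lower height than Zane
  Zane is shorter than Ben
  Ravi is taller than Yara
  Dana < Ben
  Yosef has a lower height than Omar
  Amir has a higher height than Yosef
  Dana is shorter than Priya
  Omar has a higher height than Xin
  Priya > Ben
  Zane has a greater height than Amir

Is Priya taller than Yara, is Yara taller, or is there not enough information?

The relevant relations are Yara < Ravi; Ravi < Xin; Xin < Omar; Omar < Dana; Dana < Ben; Ben < Priya.
Together: Yara < Ravi < Xin < Omar < Dana < Ben < Priya.
So Priya is taller.

Priya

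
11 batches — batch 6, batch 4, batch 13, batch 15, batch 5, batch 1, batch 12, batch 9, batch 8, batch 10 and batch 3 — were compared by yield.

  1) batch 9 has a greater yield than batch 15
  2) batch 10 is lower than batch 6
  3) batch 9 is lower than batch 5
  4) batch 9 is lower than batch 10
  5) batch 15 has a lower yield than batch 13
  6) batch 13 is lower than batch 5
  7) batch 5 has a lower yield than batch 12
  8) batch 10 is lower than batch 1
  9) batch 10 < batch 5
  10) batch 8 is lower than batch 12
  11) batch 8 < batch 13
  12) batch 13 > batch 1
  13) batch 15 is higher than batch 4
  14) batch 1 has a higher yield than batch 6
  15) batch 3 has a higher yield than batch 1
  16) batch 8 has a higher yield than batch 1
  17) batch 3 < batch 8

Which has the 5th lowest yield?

Piecing the relations together gives one ordering: batch 4 < batch 15 < batch 9 < batch 10 < batch 6 < batch 1 < batch 3 < batch 8 < batch 13 < batch 5 < batch 12.
The 5th smallest is batch 6.

batch 6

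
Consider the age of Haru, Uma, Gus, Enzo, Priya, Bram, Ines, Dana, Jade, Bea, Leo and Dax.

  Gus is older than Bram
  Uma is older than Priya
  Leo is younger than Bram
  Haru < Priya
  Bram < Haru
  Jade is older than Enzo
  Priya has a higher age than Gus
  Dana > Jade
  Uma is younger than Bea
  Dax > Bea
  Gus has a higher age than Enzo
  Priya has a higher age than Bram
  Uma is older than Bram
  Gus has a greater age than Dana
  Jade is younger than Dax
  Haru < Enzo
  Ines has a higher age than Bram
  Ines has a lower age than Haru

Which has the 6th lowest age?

Piecing the relations together gives one ordering: Leo < Bram < Ines < Haru < Enzo < Jade < Dana < Gus < Priya < Uma < Bea < Dax.
The 6th smallest is Jade.

Jade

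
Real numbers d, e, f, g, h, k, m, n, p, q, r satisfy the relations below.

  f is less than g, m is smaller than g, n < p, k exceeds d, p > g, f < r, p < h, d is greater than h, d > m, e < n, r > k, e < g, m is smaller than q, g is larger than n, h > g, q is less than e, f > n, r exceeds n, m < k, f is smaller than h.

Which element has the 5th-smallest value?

f

The consecutive relations fix a unique order: m < q < e < n < f < g < p < h < d < k < r.
Counting 5 from the smallest end gives f.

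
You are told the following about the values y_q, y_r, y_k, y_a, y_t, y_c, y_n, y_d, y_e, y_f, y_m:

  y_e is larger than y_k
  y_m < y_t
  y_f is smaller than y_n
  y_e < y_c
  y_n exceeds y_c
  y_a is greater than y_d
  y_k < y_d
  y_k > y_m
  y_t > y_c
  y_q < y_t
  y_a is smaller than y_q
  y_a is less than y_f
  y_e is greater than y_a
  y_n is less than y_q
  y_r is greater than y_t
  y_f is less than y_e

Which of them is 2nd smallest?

Piecing the relations together gives one ordering: y_m < y_k < y_d < y_a < y_f < y_e < y_c < y_n < y_q < y_t < y_r.
Counting 2 from the smallest end gives y_k.

y_k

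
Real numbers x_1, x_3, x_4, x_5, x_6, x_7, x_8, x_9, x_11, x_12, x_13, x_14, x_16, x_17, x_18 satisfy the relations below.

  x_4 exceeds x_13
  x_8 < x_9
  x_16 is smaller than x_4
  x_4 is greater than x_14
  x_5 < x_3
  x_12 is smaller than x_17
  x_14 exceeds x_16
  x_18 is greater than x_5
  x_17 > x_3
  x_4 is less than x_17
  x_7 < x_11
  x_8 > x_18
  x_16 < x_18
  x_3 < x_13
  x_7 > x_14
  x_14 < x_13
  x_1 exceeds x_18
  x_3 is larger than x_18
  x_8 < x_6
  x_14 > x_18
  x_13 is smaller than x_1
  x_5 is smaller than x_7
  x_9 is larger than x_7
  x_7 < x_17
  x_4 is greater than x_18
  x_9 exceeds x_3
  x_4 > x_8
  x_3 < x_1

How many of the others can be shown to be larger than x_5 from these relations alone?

From x_5 the given relations immediately reach x_18, x_3, x_7.
From those, x_14, x_13, x_11, x_8, x_9, x_1, x_4, x_17 — 11 in total.
From those, x_6 — 12 in total.
Nothing else is reachable above x_5; 12 in all.

12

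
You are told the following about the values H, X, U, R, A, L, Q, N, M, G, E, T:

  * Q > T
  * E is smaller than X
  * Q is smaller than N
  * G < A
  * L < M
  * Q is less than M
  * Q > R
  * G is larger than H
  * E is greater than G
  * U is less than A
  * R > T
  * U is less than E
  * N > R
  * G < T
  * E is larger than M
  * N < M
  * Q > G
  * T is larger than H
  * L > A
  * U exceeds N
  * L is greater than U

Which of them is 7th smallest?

U

Chaining the given pairs: H < G < T < R < Q < N < U < A < L < M < E < X.
Counting 7 from the smallest end gives U.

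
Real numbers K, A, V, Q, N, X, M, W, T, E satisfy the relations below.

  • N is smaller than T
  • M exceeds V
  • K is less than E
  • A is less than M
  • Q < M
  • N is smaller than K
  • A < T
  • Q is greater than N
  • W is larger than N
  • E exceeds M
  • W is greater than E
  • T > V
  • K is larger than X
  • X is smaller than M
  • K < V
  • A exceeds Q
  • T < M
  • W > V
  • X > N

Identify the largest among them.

Chaining downward from W: directly below it, N, V, E; then K, M; then Q, X, A, T.
That covers every other element, and nothing is given above W, so W is the largest.

W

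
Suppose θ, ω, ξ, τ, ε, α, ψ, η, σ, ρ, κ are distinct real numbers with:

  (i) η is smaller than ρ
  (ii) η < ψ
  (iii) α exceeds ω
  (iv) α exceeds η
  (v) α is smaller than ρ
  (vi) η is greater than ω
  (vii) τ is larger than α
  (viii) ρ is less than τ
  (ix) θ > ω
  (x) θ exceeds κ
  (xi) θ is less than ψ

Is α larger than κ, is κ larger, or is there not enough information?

Following every chain through κ: above κ we get θ, ψ.
α is not reached, and no chain runs the other way from α to κ.
So the given relations leave the order of κ and α undetermined.

undetermined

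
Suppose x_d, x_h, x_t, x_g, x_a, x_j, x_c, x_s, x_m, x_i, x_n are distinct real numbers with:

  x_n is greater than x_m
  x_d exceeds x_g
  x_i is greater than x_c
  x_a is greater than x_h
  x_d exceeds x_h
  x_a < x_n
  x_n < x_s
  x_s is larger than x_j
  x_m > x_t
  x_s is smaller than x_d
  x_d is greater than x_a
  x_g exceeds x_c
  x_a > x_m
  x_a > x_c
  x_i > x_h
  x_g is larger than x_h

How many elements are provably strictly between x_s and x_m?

The relations place x_m below x_s. An element lies strictly between them when it is forced above x_m and also forced below x_s.
Above x_m: {x_a, x_n, x_d}. Below x_s: {x_t, x_h, x_c, x_j, x_a, x_n}.
Intersection: {x_a, x_n} — 2.

2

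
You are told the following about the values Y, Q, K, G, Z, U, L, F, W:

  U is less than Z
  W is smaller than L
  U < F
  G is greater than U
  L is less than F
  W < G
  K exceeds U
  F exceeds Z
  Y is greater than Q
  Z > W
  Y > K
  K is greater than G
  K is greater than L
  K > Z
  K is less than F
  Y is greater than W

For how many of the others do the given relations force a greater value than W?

From W the given relations immediately reach Z, G, L, Y.
From those, K, F — 6 in total.
No other element is forced above W by the given relations, so the count is 6.

6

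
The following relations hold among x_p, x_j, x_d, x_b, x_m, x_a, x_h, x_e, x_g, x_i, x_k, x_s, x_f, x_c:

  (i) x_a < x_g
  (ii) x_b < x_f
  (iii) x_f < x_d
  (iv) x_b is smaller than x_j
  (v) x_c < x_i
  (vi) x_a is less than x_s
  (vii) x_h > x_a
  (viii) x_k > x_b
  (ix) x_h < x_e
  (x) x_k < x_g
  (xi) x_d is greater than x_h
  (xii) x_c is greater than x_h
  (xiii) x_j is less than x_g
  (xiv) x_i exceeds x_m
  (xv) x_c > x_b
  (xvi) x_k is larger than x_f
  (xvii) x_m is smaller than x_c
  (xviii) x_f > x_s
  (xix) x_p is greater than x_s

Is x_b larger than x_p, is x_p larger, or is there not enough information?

undetermined

Following every chain through x_b: above x_b we get x_j, x_f, x_c, x_i, x_d, x_k, x_g.
x_p is not reached, and no chain runs the other way from x_p to x_b.
So the given relations leave the order of x_b and x_p undetermined.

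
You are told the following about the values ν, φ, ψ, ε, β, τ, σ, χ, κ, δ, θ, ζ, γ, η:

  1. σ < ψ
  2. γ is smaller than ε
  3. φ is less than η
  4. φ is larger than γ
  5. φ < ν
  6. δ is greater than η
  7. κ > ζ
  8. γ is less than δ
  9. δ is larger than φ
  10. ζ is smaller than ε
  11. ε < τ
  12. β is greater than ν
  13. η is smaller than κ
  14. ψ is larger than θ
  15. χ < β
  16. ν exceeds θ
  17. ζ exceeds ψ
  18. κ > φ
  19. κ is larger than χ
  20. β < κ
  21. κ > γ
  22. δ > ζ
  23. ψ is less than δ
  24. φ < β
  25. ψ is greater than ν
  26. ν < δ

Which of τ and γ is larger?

Link the given pairs in sequence: γ < φ; φ < ν; ν < ψ; ψ < ζ; ζ < ε; ε < τ.
Chaining these gives γ < φ < ν < ψ < ζ < ε < τ.
So γ < τ; τ is the larger of the two.

τ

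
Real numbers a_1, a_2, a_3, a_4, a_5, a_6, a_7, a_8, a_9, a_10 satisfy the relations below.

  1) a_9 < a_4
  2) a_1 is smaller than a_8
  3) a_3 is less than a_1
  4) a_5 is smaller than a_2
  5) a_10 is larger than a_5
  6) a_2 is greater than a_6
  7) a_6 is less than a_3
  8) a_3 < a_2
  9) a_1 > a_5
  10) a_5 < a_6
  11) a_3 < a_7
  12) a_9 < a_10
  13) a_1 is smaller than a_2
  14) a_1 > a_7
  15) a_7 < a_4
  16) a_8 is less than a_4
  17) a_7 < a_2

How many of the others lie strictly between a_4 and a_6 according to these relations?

Chaining upward from a_6 reaches: a_3, a_7, a_1, a_8, a_2.
Chaining downward from a_4 reaches: a_5, a_9, a_3, a_7, a_1, a_8.
Strictly between a_6 and a_4 are those in both lists: a_3, a_7, a_1, a_8 — 4 elements.

4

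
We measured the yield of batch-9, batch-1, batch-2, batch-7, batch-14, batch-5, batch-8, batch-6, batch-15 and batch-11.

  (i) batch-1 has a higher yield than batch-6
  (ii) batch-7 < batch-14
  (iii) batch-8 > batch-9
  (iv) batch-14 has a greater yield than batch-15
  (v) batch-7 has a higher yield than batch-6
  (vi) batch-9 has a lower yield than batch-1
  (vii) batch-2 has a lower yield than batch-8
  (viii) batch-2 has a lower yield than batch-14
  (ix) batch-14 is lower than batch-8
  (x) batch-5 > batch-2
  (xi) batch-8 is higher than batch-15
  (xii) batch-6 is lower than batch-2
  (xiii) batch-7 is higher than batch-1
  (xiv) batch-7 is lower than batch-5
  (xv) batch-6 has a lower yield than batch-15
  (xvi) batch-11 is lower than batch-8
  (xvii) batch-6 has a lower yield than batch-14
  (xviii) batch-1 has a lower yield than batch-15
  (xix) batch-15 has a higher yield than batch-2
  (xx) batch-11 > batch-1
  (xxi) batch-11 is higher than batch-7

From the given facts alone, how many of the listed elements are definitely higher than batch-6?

The elements the relations force above batch-6 are batch-1, batch-2, batch-15, batch-7, batch-14, batch-5, batch-11, batch-8 — no chain reaches any other.
That is 8.

8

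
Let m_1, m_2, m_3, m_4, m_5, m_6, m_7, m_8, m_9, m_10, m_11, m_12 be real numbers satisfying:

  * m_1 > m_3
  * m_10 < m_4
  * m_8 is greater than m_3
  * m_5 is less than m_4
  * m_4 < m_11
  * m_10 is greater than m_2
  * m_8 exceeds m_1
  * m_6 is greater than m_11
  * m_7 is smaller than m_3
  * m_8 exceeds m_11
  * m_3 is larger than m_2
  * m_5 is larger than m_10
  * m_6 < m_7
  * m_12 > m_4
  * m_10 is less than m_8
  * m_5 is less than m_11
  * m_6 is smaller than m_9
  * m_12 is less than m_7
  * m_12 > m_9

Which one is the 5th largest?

m_12

The consecutive relations fix a unique order: m_2 < m_10 < m_5 < m_4 < m_11 < m_6 < m_9 < m_12 < m_7 < m_3 < m_1 < m_8.
Counting 5 from the largest end gives m_12.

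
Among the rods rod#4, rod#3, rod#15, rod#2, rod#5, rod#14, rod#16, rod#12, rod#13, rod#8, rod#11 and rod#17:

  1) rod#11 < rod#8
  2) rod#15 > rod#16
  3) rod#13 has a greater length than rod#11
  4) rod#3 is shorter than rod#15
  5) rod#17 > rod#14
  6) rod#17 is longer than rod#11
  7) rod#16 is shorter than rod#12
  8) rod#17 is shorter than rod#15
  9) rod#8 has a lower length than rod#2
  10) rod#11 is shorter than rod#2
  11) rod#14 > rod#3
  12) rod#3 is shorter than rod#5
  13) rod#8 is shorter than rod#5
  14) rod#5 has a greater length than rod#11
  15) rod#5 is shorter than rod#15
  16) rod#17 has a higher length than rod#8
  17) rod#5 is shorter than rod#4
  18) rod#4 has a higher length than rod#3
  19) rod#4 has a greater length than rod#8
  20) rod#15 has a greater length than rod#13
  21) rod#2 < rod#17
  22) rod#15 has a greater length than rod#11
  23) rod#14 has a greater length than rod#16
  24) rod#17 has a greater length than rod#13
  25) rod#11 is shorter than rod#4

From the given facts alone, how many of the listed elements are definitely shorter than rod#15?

From rod#15 the given relations immediately reach rod#16, rod#11, rod#3, rod#13, rod#5, rod#17.
From those, rod#8, rod#2, rod#14 — 9 in total.
No other element is forced below rod#15 by the given relations, so the count is 9.

9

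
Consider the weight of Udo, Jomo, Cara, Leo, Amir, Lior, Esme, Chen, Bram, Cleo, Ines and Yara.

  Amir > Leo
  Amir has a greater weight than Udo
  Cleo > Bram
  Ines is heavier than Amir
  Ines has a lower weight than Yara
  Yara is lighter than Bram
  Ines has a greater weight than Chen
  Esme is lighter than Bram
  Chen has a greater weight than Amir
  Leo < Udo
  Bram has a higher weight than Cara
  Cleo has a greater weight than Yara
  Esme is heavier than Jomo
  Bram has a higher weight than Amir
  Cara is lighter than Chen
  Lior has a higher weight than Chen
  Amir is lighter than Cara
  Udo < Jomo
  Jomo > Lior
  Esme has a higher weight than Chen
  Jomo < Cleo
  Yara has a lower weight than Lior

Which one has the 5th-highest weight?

Lior

Piecing the relations together gives one ordering: Leo < Udo < Amir < Cara < Chen < Ines < Yara < Lior < Jomo < Esme < Bram < Cleo.
The 5th largest is Lior.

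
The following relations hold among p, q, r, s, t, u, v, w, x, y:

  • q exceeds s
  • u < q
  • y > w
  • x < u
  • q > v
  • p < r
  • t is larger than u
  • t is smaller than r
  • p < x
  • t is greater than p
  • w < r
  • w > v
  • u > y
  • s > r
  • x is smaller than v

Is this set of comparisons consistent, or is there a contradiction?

consistent

Every relation is compatible with p < x < v < w < y < u < t < r < s < q; the set is consistent.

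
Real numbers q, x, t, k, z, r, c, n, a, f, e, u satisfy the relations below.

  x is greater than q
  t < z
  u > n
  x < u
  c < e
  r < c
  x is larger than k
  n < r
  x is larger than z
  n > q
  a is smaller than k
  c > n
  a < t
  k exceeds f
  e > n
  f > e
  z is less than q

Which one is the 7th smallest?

c

Piecing the relations together gives one ordering: a < t < z < q < n < r < c < e < f < k < x < u.
Counting 7 from the smallest end gives c.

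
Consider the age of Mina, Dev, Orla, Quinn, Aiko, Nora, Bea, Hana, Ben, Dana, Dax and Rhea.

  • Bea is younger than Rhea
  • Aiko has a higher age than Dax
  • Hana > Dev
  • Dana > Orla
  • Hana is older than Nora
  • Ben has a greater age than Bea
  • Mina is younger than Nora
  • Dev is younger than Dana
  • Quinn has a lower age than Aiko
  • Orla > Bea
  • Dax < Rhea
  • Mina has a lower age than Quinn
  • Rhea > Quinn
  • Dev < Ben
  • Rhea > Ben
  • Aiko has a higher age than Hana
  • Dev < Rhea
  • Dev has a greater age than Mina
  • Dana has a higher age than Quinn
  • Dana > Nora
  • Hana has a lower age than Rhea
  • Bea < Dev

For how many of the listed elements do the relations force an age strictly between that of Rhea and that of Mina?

Chaining upward from Mina reaches: Nora, Quinn, Dev, Dana, Hana, Aiko, Ben.
Chaining downward from Rhea reaches: Nora, Quinn, Bea, Dev, Dax, Hana, Ben.
Strictly between Mina and Rhea are those in both lists: Nora, Quinn, Dev, Hana, Ben — 5 elements.

5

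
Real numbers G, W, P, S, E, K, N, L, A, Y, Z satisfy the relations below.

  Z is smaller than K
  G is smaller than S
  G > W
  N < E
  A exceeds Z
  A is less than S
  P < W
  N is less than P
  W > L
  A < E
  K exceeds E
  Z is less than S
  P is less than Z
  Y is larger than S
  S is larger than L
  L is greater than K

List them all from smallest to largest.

N < P < Z < A < E < K < L < W < G < S < Y

Nothing is placed below N, so it is least; from there N < P; P < Z; Z < A; A < E; E < K; K < L; L < W; W < G; G < S; S < Y, each given directly.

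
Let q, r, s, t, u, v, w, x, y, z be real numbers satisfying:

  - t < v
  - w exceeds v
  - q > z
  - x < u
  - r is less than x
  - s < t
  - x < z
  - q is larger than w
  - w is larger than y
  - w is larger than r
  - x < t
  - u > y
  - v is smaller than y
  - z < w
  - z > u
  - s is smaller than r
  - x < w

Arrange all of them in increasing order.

s < r < x < t < v < y < u < z < w < q

Each adjacent pair is fixed by a given relation: s < r; r < x; x < t; t < v; v < y; y < u; u < z; z < w; w < q. Chaining them end to end gives the full order.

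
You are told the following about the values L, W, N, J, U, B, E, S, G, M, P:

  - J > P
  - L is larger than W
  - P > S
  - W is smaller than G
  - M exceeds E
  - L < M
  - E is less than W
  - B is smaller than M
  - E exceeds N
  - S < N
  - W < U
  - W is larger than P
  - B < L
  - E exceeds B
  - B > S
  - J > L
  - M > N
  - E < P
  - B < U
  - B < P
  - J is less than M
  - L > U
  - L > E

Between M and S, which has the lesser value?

S < B < E < P < W < U < L < J < M, by transitivity through B, E, P, W, U, L, J.
So S < M; S is the smaller of the two.

S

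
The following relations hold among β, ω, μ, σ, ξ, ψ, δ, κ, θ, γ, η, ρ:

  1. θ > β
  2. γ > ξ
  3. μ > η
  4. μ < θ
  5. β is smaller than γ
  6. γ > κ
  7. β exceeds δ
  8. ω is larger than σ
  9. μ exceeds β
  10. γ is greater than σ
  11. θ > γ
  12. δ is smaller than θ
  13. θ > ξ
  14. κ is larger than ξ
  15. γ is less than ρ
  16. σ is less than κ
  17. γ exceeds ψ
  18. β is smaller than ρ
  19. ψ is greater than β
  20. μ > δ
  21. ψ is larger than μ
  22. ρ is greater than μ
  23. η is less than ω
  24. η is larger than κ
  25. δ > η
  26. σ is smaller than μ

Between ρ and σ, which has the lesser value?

σ

Link the given pairs in sequence: σ < κ; κ < η; η < δ; δ < β; β < μ; μ < ψ; ψ < γ; γ < ρ.
Chaining these gives σ < κ < η < δ < β < μ < ψ < γ < ρ.
So σ < ρ; σ is the smaller of the two.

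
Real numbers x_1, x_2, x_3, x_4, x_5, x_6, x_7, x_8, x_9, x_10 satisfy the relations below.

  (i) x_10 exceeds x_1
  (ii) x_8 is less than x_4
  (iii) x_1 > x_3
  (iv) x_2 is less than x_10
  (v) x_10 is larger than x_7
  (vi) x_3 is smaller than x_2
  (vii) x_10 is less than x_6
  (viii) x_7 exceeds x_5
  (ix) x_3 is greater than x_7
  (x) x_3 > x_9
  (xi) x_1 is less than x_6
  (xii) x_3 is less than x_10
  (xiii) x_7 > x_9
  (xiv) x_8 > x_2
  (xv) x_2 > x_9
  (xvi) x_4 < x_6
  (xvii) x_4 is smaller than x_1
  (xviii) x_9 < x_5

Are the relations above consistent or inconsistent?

The single ordering x_9 < x_5 < x_7 < x_3 < x_2 < x_8 < x_4 < x_1 < x_10 < x_6 satisfies every listed relation, so no contradiction arises.

consistent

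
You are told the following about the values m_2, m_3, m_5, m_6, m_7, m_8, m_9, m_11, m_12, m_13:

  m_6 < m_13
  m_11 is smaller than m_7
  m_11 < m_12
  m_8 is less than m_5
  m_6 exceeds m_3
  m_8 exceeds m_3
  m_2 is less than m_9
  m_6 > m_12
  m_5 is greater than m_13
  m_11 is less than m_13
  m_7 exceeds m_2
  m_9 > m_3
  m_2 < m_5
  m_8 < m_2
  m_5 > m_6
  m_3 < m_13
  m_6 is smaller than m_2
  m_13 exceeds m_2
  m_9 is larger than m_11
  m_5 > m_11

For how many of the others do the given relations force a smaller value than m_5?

From m_5 the given relations immediately reach m_11, m_8, m_6, m_2, m_13.
From those, m_3, m_12 — 7 in total.
No other element is forced below m_5 by the given relations, so the count is 7.

7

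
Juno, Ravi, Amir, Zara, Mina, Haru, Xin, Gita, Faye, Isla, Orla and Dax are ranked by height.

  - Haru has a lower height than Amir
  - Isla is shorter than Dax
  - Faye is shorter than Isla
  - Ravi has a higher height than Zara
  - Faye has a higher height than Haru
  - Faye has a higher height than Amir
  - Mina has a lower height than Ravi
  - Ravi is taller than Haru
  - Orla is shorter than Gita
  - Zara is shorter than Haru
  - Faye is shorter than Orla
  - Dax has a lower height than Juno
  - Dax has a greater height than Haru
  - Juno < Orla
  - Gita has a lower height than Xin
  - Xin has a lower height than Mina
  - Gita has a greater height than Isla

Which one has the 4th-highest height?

Gita

Chaining the given pairs: Zara < Haru < Amir < Faye < Isla < Dax < Juno < Orla < Gita < Xin < Mina < Ravi.
Counting 4 from the largest end gives Gita.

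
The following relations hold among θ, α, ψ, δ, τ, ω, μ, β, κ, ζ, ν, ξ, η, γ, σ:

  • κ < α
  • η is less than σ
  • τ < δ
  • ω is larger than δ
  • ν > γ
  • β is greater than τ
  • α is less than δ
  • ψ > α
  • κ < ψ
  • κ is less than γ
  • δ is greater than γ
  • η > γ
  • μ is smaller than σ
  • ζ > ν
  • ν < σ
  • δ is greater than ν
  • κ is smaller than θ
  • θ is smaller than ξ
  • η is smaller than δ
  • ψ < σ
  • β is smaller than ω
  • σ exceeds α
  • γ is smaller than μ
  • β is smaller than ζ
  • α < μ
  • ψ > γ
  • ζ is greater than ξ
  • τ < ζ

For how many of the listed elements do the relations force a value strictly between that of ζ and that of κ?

The relations place κ below ζ. An element lies strictly between them when it is forced above κ and also forced below ζ.
Above κ: {θ, γ, α, ξ, ν, μ, η, δ, ψ, ω, σ}. Below ζ: {θ, γ, τ, ξ, ν, β}.
Intersection: {θ, γ, ξ, ν} — 4.

4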